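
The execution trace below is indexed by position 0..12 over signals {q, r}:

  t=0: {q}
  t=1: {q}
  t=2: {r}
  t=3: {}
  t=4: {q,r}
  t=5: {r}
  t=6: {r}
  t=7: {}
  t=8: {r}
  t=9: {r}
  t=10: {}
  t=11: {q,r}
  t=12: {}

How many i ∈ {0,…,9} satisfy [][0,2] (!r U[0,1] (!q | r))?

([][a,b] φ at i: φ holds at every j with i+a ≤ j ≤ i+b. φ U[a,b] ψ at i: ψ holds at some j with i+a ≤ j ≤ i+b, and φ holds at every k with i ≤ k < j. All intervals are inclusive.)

Evaluate at each i in [0,9]:
  i=0: ✗ (fails at j=0)
  i=1: ✓ (all of [1,3])
  i=2: ✓ (all of [2,4])
  i=3: ✓ (all of [3,5])
  i=4: ✓ (all of [4,6])
  i=5: ✓ (all of [5,7])
  i=6: ✓ (all of [6,8])
  i=7: ✓ (all of [7,9])
  i=8: ✓ (all of [8,10])
  i=9: ✓ (all of [9,11])
Positions where it holds: {1, 2, 3, 4, 5, 6, 7, 8, 9} → 9.

9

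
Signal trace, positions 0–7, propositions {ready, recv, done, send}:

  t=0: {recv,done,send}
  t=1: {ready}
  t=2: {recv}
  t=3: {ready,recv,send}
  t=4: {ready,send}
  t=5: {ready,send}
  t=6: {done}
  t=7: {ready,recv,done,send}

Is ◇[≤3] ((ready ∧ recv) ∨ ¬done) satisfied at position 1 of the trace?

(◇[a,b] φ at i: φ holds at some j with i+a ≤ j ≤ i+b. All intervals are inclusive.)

Holds

Check ((ready ∧ recv) ∨ ¬done) at each j in [1,4]:
  j=1: true
  j=2: true
  j=3: true
  j=4: true
Found at j=1 → formula holds.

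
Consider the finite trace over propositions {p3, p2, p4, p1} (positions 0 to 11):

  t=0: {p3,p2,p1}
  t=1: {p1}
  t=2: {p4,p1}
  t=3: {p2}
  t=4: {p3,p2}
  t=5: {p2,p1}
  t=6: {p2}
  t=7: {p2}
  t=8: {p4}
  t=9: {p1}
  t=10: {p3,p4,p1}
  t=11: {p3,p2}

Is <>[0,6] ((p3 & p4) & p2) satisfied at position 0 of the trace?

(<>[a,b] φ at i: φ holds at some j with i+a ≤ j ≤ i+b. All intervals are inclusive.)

Check ((p3 & p4) & p2) at each j in [0,6]:
  j=0: false
  j=1: false
  j=2: false
  j=3: false
  j=4: false
  j=5: false
  j=6: false
No position in the window satisfies it → formula fails.

False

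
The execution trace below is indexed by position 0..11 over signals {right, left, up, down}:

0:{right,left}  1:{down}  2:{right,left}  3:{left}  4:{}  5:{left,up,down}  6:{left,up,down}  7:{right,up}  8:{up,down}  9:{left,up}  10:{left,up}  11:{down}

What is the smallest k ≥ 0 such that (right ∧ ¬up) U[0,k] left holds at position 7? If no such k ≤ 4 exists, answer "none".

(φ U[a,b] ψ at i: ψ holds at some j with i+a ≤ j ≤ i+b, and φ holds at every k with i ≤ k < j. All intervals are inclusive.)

Need earliest j ≥ 7 with left, and (right ∧ ¬up) at every k in [7,j-1].
  j=7: rhs fails.
  j=8: rhs fails.
  j=9: rhs holds but lhs fails at k=7.
  j=10: rhs holds but lhs fails at k=7.
  j=11: rhs fails.
No witness within the range → none.

none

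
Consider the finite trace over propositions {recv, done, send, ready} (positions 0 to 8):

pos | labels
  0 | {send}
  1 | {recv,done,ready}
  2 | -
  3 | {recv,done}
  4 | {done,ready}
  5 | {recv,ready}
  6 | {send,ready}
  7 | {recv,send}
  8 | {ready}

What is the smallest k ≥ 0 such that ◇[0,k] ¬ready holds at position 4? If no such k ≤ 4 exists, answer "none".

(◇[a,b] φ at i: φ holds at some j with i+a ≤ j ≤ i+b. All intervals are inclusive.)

Scan j = 4,5,… for ¬ready:
  j=4: fails
  j=5: fails
  j=6: fails
  j=7: holds
First hit at j=7, so smallest k = 7-4 = 3.

3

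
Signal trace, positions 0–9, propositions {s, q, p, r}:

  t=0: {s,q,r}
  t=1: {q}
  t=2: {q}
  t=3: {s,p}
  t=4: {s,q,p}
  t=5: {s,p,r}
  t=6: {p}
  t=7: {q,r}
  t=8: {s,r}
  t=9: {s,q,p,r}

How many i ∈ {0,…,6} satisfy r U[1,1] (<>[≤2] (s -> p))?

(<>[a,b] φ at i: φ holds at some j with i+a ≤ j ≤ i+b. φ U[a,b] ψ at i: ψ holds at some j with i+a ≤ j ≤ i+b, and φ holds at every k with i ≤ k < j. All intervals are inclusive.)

2

Evaluate at each i in [0,6]:
  i=0: ✓ (rhs at j=1; lhs holds on [0,0])
  i=1: ✗ (lhs fails at k=1 before rhs at j=2)
  i=2: ✗ (lhs fails at k=2 before rhs at j=3)
  i=3: ✗ (lhs fails at k=3 before rhs at j=4)
  i=4: ✗ (lhs fails at k=4 before rhs at j=5)
  i=5: ✓ (rhs at j=6; lhs holds on [5,5])
  i=6: ✗ (lhs fails at k=6 before rhs at j=7)
Positions where it holds: {0, 5} → 2.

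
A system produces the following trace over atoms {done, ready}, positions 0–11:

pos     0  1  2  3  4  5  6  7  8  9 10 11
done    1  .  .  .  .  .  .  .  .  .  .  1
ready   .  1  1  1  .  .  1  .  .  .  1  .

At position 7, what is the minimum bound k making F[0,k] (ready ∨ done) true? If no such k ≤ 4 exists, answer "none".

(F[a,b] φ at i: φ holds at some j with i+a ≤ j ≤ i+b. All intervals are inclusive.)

3

Scan j = 7,8,… for (ready ∨ done):
  j=7: fails
  j=8: fails
  j=9: fails
  j=10: holds
First hit at j=10, so smallest k = 10-7 = 3.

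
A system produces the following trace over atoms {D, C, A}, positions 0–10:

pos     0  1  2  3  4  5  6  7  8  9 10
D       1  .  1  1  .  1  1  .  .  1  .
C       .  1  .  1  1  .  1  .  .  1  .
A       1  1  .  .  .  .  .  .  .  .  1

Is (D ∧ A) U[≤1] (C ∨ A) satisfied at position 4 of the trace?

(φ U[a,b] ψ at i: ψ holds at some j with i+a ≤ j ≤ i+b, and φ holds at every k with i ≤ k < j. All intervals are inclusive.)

Yes

Need some j in [4,5] with (C ∨ A), and (D ∧ A) at every k in [4,j-1].
  j=4: (C ∨ A) holds; no prefix to check → satisfied.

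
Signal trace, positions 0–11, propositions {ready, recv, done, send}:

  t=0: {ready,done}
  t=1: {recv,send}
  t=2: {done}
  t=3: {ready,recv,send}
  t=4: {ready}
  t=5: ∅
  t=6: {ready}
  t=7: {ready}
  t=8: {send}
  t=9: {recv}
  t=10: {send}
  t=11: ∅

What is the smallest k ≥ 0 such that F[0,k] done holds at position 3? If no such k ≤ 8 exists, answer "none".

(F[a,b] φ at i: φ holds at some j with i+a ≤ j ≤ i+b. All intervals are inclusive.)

none

Scan j = 3,4,… for done:
  j=3: fails
  j=4: fails
  j=5: fails
  j=6: fails
  j=7: fails
  j=8: fails
  j=9: fails
  j=10: fails
  j=11: fails
No j in [3,11] satisfies it → none.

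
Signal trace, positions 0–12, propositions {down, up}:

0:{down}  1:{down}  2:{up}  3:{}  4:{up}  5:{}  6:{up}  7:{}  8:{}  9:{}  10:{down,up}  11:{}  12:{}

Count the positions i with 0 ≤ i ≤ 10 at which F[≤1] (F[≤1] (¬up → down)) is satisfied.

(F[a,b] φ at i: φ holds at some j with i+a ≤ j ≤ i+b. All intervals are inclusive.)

10

Evaluate at each i in [0,10]:
  i=0: ✓ (witness j=0)
  i=1: ✓ (witness j=1)
  i=2: ✓ (witness j=2)
  i=3: ✓ (witness j=3)
  i=4: ✓ (witness j=4)
  i=5: ✓ (witness j=5)
  i=6: ✓ (witness j=6)
  i=7: ✗ (none in [7,8])
  i=8: ✓ (witness j=9)
  i=9: ✓ (witness j=9)
  i=10: ✓ (witness j=10)
Positions where it holds: {0, 1, 2, 3, 4, 5, 6, 8, 9, 10} → 10.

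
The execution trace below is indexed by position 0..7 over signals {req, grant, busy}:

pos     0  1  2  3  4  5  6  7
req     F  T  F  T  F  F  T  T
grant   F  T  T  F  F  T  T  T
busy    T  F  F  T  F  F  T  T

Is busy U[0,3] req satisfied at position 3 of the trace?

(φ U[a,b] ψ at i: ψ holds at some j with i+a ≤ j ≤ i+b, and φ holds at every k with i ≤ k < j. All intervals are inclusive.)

True

Need some j in [3,6] with req, and busy at every k in [3,j-1].
  j=3: req holds; no prefix to check → satisfied.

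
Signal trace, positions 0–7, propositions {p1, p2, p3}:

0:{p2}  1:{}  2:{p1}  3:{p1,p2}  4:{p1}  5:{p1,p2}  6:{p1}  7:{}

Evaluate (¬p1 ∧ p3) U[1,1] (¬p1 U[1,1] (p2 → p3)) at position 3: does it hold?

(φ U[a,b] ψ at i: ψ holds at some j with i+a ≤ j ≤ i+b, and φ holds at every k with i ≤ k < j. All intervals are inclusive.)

Does not hold

Need some j in [4,4] with (¬p1 U[1,1] (p2 → p3)), and (¬p1 ∧ p3) at every k in [3,j-1].
  j=4: (¬p1 U[1,1] (p2 → p3)) — fails.
No j in the window works → until fails.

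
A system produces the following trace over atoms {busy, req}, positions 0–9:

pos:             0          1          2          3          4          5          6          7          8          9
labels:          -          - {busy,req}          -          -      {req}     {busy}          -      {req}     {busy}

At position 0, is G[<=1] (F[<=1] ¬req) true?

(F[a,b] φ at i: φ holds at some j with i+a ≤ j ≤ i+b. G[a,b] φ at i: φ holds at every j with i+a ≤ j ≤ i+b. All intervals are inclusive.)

Check F[<=1] ¬req at every j in [0,1]:
  j=0: holds (witness at 0)
  j=1: holds (witness at 1)
All positions satisfy it → formula holds.

Holds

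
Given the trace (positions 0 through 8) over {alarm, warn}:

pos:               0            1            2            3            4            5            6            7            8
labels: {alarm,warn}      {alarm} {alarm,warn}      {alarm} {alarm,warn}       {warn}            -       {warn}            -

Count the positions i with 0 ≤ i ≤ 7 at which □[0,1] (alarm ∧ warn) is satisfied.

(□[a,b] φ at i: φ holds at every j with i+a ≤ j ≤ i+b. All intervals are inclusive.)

Evaluate at each i in [0,7]:
  i=0: ✗ (fails at j=1)
  i=1: ✗ (fails at j=1)
  i=2: ✗ (fails at j=3)
  i=3: ✗ (fails at j=3)
  i=4: ✗ (fails at j=5)
  i=5: ✗ (fails at j=5)
  i=6: ✗ (fails at j=6)
  i=7: ✗ (fails at j=7)
Positions where it holds: {} → 0.

0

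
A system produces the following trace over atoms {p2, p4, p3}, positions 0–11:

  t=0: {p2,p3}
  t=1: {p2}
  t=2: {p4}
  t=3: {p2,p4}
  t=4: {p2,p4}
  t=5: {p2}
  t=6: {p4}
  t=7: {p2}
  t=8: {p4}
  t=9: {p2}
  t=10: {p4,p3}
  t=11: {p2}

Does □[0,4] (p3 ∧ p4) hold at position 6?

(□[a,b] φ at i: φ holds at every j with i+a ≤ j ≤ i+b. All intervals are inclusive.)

False

Check (p3 ∧ p4) at every j in [6,10]:
  j=6: false
  j=7: false
  j=8: false
  j=9: false
  j=10: true
Fails at j=6 → formula fails.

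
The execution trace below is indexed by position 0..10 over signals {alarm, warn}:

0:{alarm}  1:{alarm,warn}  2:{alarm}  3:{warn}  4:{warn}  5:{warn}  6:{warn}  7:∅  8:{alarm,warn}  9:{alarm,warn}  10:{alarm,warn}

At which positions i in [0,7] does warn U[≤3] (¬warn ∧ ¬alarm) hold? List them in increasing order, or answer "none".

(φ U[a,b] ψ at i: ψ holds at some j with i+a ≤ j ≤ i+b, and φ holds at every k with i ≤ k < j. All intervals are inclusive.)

Evaluate at each i in [0,7]:
  i=0: ✗ (no rhs in [0,3])
  i=1: ✗ (no rhs in [1,4])
  i=2: ✗ (no rhs in [2,5])
  i=3: ✗ (no rhs in [3,6])
  i=4: ✓ (rhs at j=7; lhs holds on [4,6])
  i=5: ✓ (rhs at j=7; lhs holds on [5,6])
  i=6: ✓ (rhs at j=7; lhs holds on [6,6])
  i=7: ✓ (rhs at j=7)

4, 5, 6, 7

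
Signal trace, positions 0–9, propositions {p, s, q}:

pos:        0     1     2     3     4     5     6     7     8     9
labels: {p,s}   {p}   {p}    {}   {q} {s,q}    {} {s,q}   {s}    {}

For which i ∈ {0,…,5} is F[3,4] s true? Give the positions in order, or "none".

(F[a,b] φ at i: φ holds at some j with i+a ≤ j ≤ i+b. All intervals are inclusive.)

1, 2, 3, 4, 5

Evaluate at each i in [0,5]:
  i=0: ✗ (none in [3,4])
  i=1: ✓ (witness j=5)
  i=2: ✓ (witness j=5)
  i=3: ✓ (witness j=7)
  i=4: ✓ (witness j=7)
  i=5: ✓ (witness j=8)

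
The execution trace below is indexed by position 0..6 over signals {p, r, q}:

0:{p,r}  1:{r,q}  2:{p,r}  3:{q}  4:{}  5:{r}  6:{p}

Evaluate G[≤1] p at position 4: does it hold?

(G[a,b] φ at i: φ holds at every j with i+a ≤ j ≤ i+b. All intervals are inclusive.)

No

Check p at every j in [4,5]:
  j=4: false
  j=5: false
Fails at j=4 → formula fails.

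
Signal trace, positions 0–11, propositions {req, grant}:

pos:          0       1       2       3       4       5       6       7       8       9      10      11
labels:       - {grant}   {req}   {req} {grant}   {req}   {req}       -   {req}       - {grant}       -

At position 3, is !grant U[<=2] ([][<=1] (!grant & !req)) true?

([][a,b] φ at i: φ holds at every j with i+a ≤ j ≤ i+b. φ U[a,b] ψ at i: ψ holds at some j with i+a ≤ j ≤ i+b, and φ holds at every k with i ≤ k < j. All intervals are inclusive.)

Need some j in [3,5] with [][<=1] (!grant & !req), and !grant at every k in [3,j-1].
  j=3: [][<=1] (!grant & !req) — fails at 3.
  j=4: [][<=1] (!grant & !req) — fails at 4.
  j=5: [][<=1] (!grant & !req) — fails at 5.
No j in the window works → until fails.

No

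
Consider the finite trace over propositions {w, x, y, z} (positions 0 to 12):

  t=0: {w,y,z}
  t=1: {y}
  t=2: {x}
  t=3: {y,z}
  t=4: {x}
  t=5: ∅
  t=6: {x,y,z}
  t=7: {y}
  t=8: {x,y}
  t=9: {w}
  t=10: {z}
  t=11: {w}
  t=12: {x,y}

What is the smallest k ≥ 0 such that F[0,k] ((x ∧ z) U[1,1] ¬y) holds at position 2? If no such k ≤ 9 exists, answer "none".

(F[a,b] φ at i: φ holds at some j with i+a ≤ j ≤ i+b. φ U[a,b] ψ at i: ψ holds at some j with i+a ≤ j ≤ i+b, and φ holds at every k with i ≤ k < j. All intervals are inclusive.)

Scan j = 2,3,… for ((x ∧ z) U[1,1] ¬y):
  j=2: fails
  j=3: fails
  j=4: fails
  j=5: fails
  j=6: fails
  j=7: fails
  j=8: fails
  j=9: fails
  j=10: fails
  j=11: fails
No j in [2,11] satisfies it → none.

none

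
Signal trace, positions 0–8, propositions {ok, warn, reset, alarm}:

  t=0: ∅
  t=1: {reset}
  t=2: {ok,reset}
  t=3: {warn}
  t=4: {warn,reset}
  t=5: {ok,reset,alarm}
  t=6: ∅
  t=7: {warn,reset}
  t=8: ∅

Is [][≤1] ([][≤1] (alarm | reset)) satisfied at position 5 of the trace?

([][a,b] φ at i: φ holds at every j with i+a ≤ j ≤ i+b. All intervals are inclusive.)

Check [][≤1] (alarm | reset) at every j in [5,6]:
  j=5: fails at 6
  j=6: fails at 6
Fails at j=5 → formula fails.

No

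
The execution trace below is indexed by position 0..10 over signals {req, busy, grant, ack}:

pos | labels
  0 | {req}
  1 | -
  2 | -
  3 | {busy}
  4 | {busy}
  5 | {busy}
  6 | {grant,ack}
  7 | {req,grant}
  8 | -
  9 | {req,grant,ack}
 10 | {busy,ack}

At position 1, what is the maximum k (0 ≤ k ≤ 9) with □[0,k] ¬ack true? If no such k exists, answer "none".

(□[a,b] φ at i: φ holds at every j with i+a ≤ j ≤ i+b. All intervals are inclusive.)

4

¬ack must hold from j=1 onward; find where it first fails.
  j=1: holds
  j=2: holds
  j=3: holds
  j=4: holds
  j=5: holds
  j=6: fails
Holds on [1,5], so largest k = 4.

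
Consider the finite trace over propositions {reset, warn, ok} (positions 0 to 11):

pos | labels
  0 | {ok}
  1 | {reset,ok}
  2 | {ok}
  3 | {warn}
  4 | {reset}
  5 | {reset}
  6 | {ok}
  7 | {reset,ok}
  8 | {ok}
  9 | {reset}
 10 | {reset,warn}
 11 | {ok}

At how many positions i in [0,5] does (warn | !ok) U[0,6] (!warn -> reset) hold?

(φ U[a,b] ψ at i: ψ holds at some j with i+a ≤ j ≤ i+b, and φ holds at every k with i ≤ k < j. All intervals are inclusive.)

Evaluate at each i in [0,5]:
  i=0: ✗ (lhs fails at k=0 before rhs at j=1)
  i=1: ✓ (rhs at j=1)
  i=2: ✗ (lhs fails at k=2 before rhs at j=3)
  i=3: ✓ (rhs at j=3)
  i=4: ✓ (rhs at j=4)
  i=5: ✓ (rhs at j=5)
Positions where it holds: {1, 3, 4, 5} → 4.

4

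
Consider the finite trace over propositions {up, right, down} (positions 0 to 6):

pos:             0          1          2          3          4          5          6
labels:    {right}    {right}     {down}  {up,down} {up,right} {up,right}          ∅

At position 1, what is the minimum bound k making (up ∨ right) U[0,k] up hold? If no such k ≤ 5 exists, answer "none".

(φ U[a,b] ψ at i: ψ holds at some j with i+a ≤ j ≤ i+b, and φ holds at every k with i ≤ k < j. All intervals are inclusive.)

none

Need earliest j ≥ 1 with up, and (up ∨ right) at every k in [1,j-1].
  j=1: rhs fails.
  j=2: rhs fails.
  j=3: rhs holds but lhs fails at k=2.
  j=4: rhs holds but lhs fails at k=2.
  j=5: rhs holds but lhs fails at k=2.
  j=6: rhs fails.
No witness within the range → none.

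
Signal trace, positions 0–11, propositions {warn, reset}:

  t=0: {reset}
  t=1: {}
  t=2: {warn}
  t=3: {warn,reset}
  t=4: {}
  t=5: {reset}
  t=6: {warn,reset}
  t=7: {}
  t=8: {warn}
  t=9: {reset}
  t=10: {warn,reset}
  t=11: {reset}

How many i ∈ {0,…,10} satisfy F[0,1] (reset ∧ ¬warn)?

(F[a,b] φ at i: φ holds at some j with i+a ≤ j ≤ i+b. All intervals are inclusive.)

6

Evaluate at each i in [0,10]:
  i=0: ✓ (witness j=0)
  i=1: ✗ (none in [1,2])
  i=2: ✗ (none in [2,3])
  i=3: ✗ (none in [3,4])
  i=4: ✓ (witness j=5)
  i=5: ✓ (witness j=5)
  i=6: ✗ (none in [6,7])
  i=7: ✗ (none in [7,8])
  i=8: ✓ (witness j=9)
  i=9: ✓ (witness j=9)
  i=10: ✓ (witness j=11)
Positions where it holds: {0, 4, 5, 8, 9, 10} → 6.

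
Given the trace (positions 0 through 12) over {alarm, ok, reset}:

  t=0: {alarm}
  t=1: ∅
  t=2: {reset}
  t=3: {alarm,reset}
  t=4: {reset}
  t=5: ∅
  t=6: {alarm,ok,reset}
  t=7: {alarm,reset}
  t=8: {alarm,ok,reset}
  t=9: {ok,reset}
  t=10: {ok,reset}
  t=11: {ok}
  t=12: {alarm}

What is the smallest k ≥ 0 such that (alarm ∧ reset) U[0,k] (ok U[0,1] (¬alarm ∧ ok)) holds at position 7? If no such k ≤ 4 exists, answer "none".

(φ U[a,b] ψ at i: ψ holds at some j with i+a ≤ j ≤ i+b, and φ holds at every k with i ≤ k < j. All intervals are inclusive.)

1

Need earliest j ≥ 7 with (ok U[0,1] (¬alarm ∧ ok)), and (alarm ∧ reset) at every k in [7,j-1].
  j=7: rhs fails.
  j=8: rhs holds; lhs holds on [7,7]. k = 1.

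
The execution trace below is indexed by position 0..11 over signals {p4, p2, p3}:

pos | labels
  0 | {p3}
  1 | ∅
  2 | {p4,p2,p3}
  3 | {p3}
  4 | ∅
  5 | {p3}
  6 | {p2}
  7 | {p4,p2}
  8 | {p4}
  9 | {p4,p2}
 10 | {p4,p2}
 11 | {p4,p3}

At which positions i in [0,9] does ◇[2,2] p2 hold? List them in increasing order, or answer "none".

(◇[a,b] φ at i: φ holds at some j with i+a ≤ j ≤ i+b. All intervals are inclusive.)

Evaluate at each i in [0,9]:
  i=0: ✓ (witness j=2)
  i=1: ✗ (none in [3,3])
  i=2: ✗ (none in [4,4])
  i=3: ✗ (none in [5,5])
  i=4: ✓ (witness j=6)
  i=5: ✓ (witness j=7)
  i=6: ✗ (none in [8,8])
  i=7: ✓ (witness j=9)
  i=8: ✓ (witness j=10)
  i=9: ✗ (none in [11,11])

0, 4, 5, 7, 8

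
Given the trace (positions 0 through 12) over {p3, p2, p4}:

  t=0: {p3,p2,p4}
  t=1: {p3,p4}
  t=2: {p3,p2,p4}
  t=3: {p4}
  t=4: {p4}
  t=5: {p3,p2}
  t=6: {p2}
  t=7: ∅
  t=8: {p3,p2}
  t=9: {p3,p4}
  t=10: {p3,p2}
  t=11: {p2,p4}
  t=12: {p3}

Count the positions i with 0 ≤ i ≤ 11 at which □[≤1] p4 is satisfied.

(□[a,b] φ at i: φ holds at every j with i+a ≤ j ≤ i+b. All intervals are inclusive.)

Evaluate at each i in [0,11]:
  i=0: ✓ (all of [0,1])
  i=1: ✓ (all of [1,2])
  i=2: ✓ (all of [2,3])
  i=3: ✓ (all of [3,4])
  i=4: ✗ (fails at j=5)
  i=5: ✗ (fails at j=5)
  i=6: ✗ (fails at j=6)
  i=7: ✗ (fails at j=7)
  i=8: ✗ (fails at j=8)
  i=9: ✗ (fails at j=10)
  i=10: ✗ (fails at j=10)
  i=11: ✗ (fails at j=12)
Positions where it holds: {0, 1, 2, 3} → 4.

4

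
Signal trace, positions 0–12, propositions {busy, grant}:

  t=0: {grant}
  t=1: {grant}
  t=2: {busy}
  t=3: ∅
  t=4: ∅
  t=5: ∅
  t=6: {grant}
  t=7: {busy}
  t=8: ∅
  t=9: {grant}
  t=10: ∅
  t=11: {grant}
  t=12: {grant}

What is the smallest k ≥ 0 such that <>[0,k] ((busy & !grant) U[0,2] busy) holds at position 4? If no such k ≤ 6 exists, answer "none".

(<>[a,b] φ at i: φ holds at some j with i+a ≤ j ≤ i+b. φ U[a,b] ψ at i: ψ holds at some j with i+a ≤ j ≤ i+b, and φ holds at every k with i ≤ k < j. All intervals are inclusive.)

3

Scan j = 4,5,… for ((busy & !grant) U[0,2] busy):
  j=4: fails
  j=5: fails
  j=6: fails
  j=7: holds
First hit at j=7, so smallest k = 7-4 = 3.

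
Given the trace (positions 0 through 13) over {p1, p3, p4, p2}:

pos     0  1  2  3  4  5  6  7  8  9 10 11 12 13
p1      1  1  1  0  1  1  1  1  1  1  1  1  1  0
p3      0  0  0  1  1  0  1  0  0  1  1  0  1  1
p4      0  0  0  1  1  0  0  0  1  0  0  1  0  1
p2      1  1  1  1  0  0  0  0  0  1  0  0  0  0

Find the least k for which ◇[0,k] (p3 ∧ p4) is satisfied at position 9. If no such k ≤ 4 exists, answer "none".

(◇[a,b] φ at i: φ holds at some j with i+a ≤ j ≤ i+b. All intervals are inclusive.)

4

Scan j = 9,10,… for (p3 ∧ p4):
  j=9: fails
  j=10: fails
  j=11: fails
  j=12: fails
  j=13: holds
First hit at j=13, so smallest k = 13-9 = 4.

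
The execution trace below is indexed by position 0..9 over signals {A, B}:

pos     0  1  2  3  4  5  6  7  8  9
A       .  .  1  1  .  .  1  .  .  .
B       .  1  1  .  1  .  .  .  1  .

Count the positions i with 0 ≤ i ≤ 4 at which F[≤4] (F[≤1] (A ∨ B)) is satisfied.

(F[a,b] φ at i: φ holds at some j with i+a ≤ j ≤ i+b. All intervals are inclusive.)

Evaluate at each i in [0,4]:
  i=0: ✓ (witness j=0)
  i=1: ✓ (witness j=1)
  i=2: ✓ (witness j=2)
  i=3: ✓ (witness j=3)
  i=4: ✓ (witness j=4)
Positions where it holds: {0, 1, 2, 3, 4} → 5.

5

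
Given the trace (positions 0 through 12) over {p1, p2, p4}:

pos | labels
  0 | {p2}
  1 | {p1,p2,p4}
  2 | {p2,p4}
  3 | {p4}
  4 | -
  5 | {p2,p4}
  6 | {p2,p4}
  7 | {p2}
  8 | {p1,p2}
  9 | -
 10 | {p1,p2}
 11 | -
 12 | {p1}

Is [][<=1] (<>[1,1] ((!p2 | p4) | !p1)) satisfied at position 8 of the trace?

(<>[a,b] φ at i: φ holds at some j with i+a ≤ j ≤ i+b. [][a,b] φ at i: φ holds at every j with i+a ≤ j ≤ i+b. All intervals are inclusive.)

Check <>[1,1] ((!p2 | p4) | !p1) at every j in [8,9]:
  j=8: holds (witness at 9)
  j=9: fails (none in [10,10])
Fails at j=9 → formula fails.

No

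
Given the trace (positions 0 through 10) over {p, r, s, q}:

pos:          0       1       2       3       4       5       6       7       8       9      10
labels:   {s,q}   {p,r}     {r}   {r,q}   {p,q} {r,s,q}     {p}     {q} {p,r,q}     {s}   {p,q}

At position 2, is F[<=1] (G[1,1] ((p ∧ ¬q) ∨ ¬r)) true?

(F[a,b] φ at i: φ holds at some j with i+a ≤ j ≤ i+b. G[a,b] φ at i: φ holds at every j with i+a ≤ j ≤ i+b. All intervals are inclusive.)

Yes

Check G[1,1] ((p ∧ ¬q) ∨ ¬r) at each j in [2,3]:
  j=2: fails at 3
  j=3: holds on [4,4]
Found at j=3 → formula holds.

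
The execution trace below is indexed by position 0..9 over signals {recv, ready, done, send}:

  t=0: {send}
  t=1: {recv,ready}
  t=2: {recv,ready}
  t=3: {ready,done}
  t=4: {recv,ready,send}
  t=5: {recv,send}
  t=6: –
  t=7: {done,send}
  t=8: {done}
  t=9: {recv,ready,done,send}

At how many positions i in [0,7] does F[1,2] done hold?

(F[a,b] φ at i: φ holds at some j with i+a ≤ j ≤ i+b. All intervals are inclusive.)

Evaluate at each i in [0,7]:
  i=0: ✗ (none in [1,2])
  i=1: ✓ (witness j=3)
  i=2: ✓ (witness j=3)
  i=3: ✗ (none in [4,5])
  i=4: ✗ (none in [5,6])
  i=5: ✓ (witness j=7)
  i=6: ✓ (witness j=7)
  i=7: ✓ (witness j=8)
Positions where it holds: {1, 2, 5, 6, 7} → 5.

5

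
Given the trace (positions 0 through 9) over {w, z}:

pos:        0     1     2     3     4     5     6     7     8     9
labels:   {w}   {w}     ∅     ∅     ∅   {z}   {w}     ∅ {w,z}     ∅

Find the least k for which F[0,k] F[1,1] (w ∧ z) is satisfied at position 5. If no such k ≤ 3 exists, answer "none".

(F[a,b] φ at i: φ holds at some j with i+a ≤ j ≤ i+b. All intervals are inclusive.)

2

Scan j = 5,6,… for F[1,1] (w ∧ z):
  j=5: fails
  j=6: fails
  j=7: holds
First hit at j=7, so smallest k = 7-5 = 2.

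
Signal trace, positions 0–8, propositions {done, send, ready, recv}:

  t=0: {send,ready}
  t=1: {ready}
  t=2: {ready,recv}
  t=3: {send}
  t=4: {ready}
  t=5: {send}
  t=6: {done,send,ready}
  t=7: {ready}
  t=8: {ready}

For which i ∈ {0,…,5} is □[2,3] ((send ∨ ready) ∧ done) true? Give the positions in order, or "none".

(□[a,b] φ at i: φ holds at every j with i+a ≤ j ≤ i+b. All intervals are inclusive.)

Evaluate at each i in [0,5]:
  i=0: ✗ (fails at j=2)
  i=1: ✗ (fails at j=3)
  i=2: ✗ (fails at j=4)
  i=3: ✗ (fails at j=5)
  i=4: ✗ (fails at j=7)
  i=5: ✗ (fails at j=7)

none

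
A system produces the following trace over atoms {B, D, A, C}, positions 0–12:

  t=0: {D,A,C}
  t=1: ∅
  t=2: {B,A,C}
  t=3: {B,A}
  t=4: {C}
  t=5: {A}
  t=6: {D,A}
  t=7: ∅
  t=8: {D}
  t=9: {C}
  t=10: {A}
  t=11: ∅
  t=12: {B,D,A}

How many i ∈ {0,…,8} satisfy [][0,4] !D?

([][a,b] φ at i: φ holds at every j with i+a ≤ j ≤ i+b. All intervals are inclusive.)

Evaluate at each i in [0,8]:
  i=0: ✗ (fails at j=0)
  i=1: ✓ (all of [1,5])
  i=2: ✗ (fails at j=6)
  i=3: ✗ (fails at j=6)
  i=4: ✗ (fails at j=6)
  i=5: ✗ (fails at j=6)
  i=6: ✗ (fails at j=6)
  i=7: ✗ (fails at j=8)
  i=8: ✗ (fails at j=8)
Positions where it holds: {1} → 1.

1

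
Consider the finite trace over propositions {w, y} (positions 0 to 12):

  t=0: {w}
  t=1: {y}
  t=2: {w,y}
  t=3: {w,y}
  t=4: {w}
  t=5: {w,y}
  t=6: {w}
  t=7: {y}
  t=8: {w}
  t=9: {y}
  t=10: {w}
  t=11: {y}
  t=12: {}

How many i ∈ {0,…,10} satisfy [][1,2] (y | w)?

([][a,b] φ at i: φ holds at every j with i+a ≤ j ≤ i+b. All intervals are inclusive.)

10

Evaluate at each i in [0,10]:
  i=0: ✓ (all of [1,2])
  i=1: ✓ (all of [2,3])
  i=2: ✓ (all of [3,4])
  i=3: ✓ (all of [4,5])
  i=4: ✓ (all of [5,6])
  i=5: ✓ (all of [6,7])
  i=6: ✓ (all of [7,8])
  i=7: ✓ (all of [8,9])
  i=8: ✓ (all of [9,10])
  i=9: ✓ (all of [10,11])
  i=10: ✗ (fails at j=12)
Positions where it holds: {0, 1, 2, 3, 4, 5, 6, 7, 8, 9} → 10.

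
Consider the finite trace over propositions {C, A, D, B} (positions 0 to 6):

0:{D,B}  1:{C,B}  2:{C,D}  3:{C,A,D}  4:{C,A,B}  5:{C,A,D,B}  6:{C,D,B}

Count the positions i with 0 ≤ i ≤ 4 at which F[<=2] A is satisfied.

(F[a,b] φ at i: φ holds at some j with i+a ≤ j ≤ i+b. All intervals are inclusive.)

Evaluate at each i in [0,4]:
  i=0: ✗ (none in [0,2])
  i=1: ✓ (witness j=3)
  i=2: ✓ (witness j=3)
  i=3: ✓ (witness j=3)
  i=4: ✓ (witness j=4)
Positions where it holds: {1, 2, 3, 4} → 4.

4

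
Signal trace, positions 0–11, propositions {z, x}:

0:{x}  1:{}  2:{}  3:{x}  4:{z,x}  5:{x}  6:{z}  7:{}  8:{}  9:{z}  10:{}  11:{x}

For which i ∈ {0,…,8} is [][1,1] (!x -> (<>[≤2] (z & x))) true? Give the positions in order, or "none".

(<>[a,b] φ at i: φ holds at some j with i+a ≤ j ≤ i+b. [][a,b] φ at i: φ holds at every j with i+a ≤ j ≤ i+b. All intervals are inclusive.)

1, 2, 3, 4

Evaluate at each i in [0,8]:
  i=0: ✗ (fails at j=1)
  i=1: ✓ (all of [2,2])
  i=2: ✓ (all of [3,3])
  i=3: ✓ (all of [4,4])
  i=4: ✓ (all of [5,5])
  i=5: ✗ (fails at j=6)
  i=6: ✗ (fails at j=7)
  i=7: ✗ (fails at j=8)
  i=8: ✗ (fails at j=9)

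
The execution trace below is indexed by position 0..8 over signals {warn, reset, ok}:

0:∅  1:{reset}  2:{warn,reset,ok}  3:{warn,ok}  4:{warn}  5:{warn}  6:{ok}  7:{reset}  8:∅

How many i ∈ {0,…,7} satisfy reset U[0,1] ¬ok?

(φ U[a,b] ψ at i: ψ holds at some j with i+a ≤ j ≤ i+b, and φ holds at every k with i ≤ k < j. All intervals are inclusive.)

5

Evaluate at each i in [0,7]:
  i=0: ✓ (rhs at j=0)
  i=1: ✓ (rhs at j=1)
  i=2: ✗ (no rhs in [2,3])
  i=3: ✗ (lhs fails at k=3 before rhs at j=4)
  i=4: ✓ (rhs at j=4)
  i=5: ✓ (rhs at j=5)
  i=6: ✗ (lhs fails at k=6 before rhs at j=7)
  i=7: ✓ (rhs at j=7)
Positions where it holds: {0, 1, 4, 5, 7} → 5.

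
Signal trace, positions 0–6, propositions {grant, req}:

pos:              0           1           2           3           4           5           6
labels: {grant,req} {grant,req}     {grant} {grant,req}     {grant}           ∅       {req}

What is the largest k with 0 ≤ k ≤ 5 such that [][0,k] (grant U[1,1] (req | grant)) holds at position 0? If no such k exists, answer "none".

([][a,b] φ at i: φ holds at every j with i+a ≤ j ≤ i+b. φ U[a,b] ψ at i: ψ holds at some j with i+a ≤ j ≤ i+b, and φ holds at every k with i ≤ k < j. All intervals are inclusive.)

3

(grant U[1,1] (req | grant)) must hold from j=0 onward; find where it first fails.
  j=0: holds
  j=1: holds
  j=2: holds
  j=3: holds
  j=4: fails
Holds on [0,3], so largest k = 3.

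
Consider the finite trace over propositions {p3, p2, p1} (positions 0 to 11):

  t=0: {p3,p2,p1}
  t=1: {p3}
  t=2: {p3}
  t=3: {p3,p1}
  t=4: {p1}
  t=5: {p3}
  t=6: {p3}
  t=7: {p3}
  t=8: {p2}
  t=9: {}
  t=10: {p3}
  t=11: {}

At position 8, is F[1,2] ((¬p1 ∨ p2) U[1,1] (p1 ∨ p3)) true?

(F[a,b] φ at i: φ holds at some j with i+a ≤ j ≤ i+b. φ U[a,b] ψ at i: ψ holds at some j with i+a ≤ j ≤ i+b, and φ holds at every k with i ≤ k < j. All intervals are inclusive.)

Check ((¬p1 ∨ p2) U[1,1] (p1 ∨ p3)) at each j in [9,10]:
  j=9: holds
  j=10: fails
Found at j=9 → formula holds.

Yes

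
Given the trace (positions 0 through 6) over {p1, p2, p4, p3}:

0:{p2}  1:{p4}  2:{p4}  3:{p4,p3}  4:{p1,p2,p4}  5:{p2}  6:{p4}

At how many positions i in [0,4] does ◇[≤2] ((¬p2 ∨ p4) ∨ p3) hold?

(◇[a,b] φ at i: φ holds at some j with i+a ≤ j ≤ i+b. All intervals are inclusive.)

Evaluate at each i in [0,4]:
  i=0: ✓ (witness j=1)
  i=1: ✓ (witness j=1)
  i=2: ✓ (witness j=2)
  i=3: ✓ (witness j=3)
  i=4: ✓ (witness j=4)
Positions where it holds: {0, 1, 2, 3, 4} → 5.

5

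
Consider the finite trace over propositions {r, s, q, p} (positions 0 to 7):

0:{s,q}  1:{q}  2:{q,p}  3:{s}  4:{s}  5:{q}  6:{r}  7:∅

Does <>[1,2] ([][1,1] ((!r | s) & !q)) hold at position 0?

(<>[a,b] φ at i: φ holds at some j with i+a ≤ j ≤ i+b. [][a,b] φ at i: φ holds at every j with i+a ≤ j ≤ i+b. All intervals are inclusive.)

Yes

Check [][1,1] ((!r | s) & !q) at each j in [1,2]:
  j=1: fails at 2
  j=2: holds on [3,3]
Found at j=2 → formula holds.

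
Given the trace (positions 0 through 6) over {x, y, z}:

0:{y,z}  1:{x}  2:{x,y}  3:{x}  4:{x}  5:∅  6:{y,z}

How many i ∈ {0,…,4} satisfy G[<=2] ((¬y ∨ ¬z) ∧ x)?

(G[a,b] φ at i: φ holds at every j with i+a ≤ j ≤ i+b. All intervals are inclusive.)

2

Evaluate at each i in [0,4]:
  i=0: ✗ (fails at j=0)
  i=1: ✓ (all of [1,3])
  i=2: ✓ (all of [2,4])
  i=3: ✗ (fails at j=5)
  i=4: ✗ (fails at j=5)
Positions where it holds: {1, 2} → 2.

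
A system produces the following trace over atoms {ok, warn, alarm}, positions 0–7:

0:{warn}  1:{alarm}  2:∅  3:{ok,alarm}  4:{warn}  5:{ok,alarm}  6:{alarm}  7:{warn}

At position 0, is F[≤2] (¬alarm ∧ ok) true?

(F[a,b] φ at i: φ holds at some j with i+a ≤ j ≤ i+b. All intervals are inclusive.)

Check (¬alarm ∧ ok) at each j in [0,2]:
  j=0: false
  j=1: false
  j=2: false
No position in the window satisfies it → formula fails.

Does not hold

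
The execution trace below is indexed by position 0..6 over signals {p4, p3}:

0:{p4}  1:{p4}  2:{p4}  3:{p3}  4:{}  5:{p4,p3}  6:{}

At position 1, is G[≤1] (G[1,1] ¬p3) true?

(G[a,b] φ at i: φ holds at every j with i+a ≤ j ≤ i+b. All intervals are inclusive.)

Does not hold

Check G[1,1] ¬p3 at every j in [1,2]:
  j=1: holds on [2,2]
  j=2: fails at 3
Fails at j=2 → formula fails.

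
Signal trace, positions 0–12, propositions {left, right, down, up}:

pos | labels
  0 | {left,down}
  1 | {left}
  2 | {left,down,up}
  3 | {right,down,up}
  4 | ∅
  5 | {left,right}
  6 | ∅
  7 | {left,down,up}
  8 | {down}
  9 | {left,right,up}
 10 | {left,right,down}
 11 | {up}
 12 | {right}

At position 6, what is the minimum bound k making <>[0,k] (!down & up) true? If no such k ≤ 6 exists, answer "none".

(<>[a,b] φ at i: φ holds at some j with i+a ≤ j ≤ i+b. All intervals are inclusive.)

3

Scan j = 6,7,… for (!down & up):
  j=6: fails
  j=7: fails
  j=8: fails
  j=9: holds
First hit at j=9, so smallest k = 9-6 = 3.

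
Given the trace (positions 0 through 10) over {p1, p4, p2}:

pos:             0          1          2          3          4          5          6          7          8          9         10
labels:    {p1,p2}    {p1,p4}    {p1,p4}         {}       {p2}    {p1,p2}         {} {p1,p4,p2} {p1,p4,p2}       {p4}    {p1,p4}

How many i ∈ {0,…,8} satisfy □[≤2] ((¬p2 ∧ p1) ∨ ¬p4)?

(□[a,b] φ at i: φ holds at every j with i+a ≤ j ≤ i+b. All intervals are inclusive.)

Evaluate at each i in [0,8]:
  i=0: ✓ (all of [0,2])
  i=1: ✓ (all of [1,3])
  i=2: ✓ (all of [2,4])
  i=3: ✓ (all of [3,5])
  i=4: ✓ (all of [4,6])
  i=5: ✗ (fails at j=7)
  i=6: ✗ (fails at j=7)
  i=7: ✗ (fails at j=7)
  i=8: ✗ (fails at j=8)
Positions where it holds: {0, 1, 2, 3, 4} → 5.

5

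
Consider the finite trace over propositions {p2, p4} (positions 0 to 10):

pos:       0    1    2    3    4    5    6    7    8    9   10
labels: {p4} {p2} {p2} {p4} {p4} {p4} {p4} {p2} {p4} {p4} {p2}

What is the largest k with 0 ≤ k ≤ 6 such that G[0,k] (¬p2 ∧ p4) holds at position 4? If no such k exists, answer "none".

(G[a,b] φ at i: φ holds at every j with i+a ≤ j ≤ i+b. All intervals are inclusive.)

(¬p2 ∧ p4) must hold from j=4 onward; find where it first fails.
  j=4: holds
  j=5: holds
  j=6: holds
  j=7: fails
Holds on [4,6], so largest k = 2.

2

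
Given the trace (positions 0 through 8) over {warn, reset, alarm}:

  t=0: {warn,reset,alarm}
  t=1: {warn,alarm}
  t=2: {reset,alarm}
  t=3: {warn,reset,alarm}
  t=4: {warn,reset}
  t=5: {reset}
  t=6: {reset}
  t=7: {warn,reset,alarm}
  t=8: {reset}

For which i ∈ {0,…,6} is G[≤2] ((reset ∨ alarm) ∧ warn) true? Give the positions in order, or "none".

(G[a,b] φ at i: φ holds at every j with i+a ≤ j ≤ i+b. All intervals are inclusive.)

Evaluate at each i in [0,6]:
  i=0: ✗ (fails at j=2)
  i=1: ✗ (fails at j=2)
  i=2: ✗ (fails at j=2)
  i=3: ✗ (fails at j=5)
  i=4: ✗ (fails at j=5)
  i=5: ✗ (fails at j=5)
  i=6: ✗ (fails at j=6)

none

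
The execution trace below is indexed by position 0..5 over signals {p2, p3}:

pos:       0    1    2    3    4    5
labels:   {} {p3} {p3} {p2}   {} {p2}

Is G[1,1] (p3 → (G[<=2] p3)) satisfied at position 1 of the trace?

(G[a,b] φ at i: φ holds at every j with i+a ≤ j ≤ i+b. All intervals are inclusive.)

Check (p3 → (G[<=2] p3)) at every j in [2,2]:
  j=2: antecedent true; consequent fails at 3 → ✗
Fails at j=2 → formula fails.

Does not hold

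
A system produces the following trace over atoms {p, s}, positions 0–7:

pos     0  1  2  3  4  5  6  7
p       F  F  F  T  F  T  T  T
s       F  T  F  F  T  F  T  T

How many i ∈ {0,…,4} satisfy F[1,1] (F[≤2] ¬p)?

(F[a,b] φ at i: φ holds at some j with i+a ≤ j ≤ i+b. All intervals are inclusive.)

4

Evaluate at each i in [0,4]:
  i=0: ✓ (witness j=1)
  i=1: ✓ (witness j=2)
  i=2: ✓ (witness j=3)
  i=3: ✓ (witness j=4)
  i=4: ✗ (none in [5,5])
Positions where it holds: {0, 1, 2, 3} → 4.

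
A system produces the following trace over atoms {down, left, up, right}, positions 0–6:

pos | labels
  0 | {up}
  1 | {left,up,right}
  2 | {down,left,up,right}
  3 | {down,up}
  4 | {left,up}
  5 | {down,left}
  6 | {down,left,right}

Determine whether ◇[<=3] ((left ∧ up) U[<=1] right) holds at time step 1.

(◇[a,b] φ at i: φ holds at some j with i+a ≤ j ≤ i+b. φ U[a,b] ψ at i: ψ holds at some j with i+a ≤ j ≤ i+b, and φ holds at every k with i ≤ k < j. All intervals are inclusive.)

True

Check ((left ∧ up) U[<=1] right) at each j in [1,4]:
  j=1: holds
  j=2: holds
  j=3: fails
  j=4: fails
Found at j=1 → formula holds.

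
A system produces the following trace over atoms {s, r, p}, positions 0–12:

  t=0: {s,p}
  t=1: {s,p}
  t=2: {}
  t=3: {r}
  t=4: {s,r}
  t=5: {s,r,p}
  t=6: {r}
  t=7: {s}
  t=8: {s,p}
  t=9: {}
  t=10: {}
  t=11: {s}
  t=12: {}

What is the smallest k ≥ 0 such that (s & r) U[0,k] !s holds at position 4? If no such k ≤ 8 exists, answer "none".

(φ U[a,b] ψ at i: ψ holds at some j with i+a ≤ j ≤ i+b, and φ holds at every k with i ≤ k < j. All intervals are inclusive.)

2

Need earliest j ≥ 4 with !s, and (s & r) at every k in [4,j-1].
  j=4: rhs fails.
  j=5: rhs fails.
  j=6: rhs holds; lhs holds on [4,5]. k = 2.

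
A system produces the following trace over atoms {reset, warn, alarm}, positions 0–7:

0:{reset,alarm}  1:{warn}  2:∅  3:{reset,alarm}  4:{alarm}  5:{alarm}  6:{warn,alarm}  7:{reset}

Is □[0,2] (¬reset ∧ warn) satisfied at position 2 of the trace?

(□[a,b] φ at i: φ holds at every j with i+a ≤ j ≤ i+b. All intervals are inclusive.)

No

Check (¬reset ∧ warn) at every j in [2,4]:
  j=2: false
  j=3: false
  j=4: false
Fails at j=2 → formula fails.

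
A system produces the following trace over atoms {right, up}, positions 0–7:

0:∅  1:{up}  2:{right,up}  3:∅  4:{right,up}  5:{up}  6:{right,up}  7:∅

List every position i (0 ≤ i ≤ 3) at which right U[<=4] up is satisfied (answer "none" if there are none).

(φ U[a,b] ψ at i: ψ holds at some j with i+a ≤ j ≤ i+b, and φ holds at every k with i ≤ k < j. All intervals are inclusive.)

Evaluate at each i in [0,3]:
  i=0: ✗ (lhs fails at k=0 before rhs at j=1)
  i=1: ✓ (rhs at j=1)
  i=2: ✓ (rhs at j=2)
  i=3: ✗ (lhs fails at k=3 before rhs at j=4)

1, 2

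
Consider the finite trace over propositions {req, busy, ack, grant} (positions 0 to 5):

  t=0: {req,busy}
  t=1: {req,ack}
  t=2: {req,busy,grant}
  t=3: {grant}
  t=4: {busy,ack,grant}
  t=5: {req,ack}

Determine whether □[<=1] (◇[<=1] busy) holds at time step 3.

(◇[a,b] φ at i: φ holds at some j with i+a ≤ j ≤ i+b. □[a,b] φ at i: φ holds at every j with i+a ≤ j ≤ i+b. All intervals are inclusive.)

Yes

Check ◇[<=1] busy at every j in [3,4]:
  j=3: holds (witness at 4)
  j=4: holds (witness at 4)
All positions satisfy it → formula holds.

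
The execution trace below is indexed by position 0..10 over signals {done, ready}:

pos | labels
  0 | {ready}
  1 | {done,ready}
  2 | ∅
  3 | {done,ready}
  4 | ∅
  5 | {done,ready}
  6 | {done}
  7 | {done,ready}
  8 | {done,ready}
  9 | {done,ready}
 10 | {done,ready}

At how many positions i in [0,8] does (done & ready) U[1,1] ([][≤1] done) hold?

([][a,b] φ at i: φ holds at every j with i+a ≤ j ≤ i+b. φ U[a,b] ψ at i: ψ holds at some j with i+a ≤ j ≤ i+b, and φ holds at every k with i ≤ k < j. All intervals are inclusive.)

3

Evaluate at each i in [0,8]:
  i=0: ✗ (no rhs in [1,1])
  i=1: ✗ (no rhs in [2,2])
  i=2: ✗ (no rhs in [3,3])
  i=3: ✗ (no rhs in [4,4])
  i=4: ✗ (lhs fails at k=4 before rhs at j=5)
  i=5: ✓ (rhs at j=6; lhs holds on [5,5])
  i=6: ✗ (lhs fails at k=6 before rhs at j=7)
  i=7: ✓ (rhs at j=8; lhs holds on [7,7])
  i=8: ✓ (rhs at j=9; lhs holds on [8,8])
Positions where it holds: {5, 7, 8} → 3.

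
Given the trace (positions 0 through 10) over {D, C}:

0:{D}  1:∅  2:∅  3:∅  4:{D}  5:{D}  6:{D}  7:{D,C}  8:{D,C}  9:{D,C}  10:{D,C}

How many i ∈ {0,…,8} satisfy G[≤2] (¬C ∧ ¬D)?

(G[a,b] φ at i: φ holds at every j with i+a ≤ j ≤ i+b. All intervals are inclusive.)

Evaluate at each i in [0,8]:
  i=0: ✗ (fails at j=0)
  i=1: ✓ (all of [1,3])
  i=2: ✗ (fails at j=4)
  i=3: ✗ (fails at j=4)
  i=4: ✗ (fails at j=4)
  i=5: ✗ (fails at j=5)
  i=6: ✗ (fails at j=6)
  i=7: ✗ (fails at j=7)
  i=8: ✗ (fails at j=8)
Positions where it holds: {1} → 1.

1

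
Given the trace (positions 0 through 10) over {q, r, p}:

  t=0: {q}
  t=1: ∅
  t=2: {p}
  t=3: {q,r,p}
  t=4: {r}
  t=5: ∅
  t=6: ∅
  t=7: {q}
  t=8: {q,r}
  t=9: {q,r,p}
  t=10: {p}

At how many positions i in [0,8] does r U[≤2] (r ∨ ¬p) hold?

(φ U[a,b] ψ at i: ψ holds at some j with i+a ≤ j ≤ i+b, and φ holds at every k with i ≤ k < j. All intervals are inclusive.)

Evaluate at each i in [0,8]:
  i=0: ✓ (rhs at j=0)
  i=1: ✓ (rhs at j=1)
  i=2: ✗ (lhs fails at k=2 before rhs at j=3)
  i=3: ✓ (rhs at j=3)
  i=4: ✓ (rhs at j=4)
  i=5: ✓ (rhs at j=5)
  i=6: ✓ (rhs at j=6)
  i=7: ✓ (rhs at j=7)
  i=8: ✓ (rhs at j=8)
Positions where it holds: {0, 1, 3, 4, 5, 6, 7, 8} → 8.

8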